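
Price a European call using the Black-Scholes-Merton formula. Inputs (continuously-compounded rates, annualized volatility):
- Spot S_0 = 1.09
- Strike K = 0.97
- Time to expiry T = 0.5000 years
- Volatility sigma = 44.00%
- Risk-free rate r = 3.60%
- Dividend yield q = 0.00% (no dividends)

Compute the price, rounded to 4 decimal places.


Answer: Price = 0.2064

Derivation:
d1 = (ln(S/K) + (r - q + 0.5*sigma^2) * T) / (sigma * sqrt(T)) = 0.58830289
d2 = d1 - sigma * sqrt(T) = 0.27717591
exp(-rT) = 0.98216103; exp(-qT) = 1.00000000
C = S_0 * exp(-qT) * N(d1) - K * exp(-rT) * N(d2)
N(d1) = 0.72183550; N(d2) = 0.60917748
C = 1.0900 * 1.00000000 * 0.72183550 - 0.9700 * 0.98216103 * 0.60917748 = 0.2064


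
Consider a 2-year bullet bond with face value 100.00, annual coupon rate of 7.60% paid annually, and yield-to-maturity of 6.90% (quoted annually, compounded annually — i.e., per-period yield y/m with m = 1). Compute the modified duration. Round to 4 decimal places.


Coupon per period c = face * coupon_rate / m = 7.600000
Periods per year m = 1; per-period yield y/m = 0.069000
Number of cashflows N = 2
Cashflows (t years, CF_t, discount factor 1/(1+y/m)^(m*t), PV):
  t = 1.0000: CF_t = 7.600000, DF = 0.935454, PV = 7.109448
  t = 2.0000: CF_t = 107.600000, DF = 0.875074, PV = 94.157921
Price P = sum_t PV_t = 101.267369
First compute Macaulay numerator sum_t t * PV_t:
  t * PV_t at t = 1.0000: 7.109448
  t * PV_t at t = 2.0000: 188.315842
Macaulay duration D = 195.425290 / 101.267369 = 1.929795
Modified duration = D / (1 + y/m) = 1.929795 / (1 + 0.069000) = 1.805234

Answer: Modified duration = 1.8052


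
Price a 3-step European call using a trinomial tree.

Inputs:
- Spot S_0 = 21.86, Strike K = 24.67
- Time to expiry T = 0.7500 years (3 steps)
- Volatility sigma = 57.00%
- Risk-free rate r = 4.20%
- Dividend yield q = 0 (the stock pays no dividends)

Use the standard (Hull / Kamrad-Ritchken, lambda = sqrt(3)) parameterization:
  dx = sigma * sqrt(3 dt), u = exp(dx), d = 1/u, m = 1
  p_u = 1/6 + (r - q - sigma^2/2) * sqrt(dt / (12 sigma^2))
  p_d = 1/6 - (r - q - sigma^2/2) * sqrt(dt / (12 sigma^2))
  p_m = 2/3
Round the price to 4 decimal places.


Answer: Price = V(0,0) = 3.4751

Derivation:
dt = T/N = 0.250000; dx = sigma*sqrt(3*dt) = 0.493634
u = exp(dx) = 1.638260; d = 1/u = 0.610404
p_u = 0.136166, p_m = 0.666667, p_d = 0.197167
Discount per step: exp(-r*dt) = 0.989555
Stock lattice S(k, j) with j the centered position index:
  k=0: S(0,+0) = 21.8600
  k=1: S(1,-1) = 13.3434; S(1,+0) = 21.8600; S(1,+1) = 35.8124
  k=2: S(2,-2) = 8.1449; S(2,-1) = 13.3434; S(2,+0) = 21.8600; S(2,+1) = 35.8124; S(2,+2) = 58.6699
  k=3: S(3,-3) = 4.9717; S(3,-2) = 8.1449; S(3,-1) = 13.3434; S(3,+0) = 21.8600; S(3,+1) = 35.8124; S(3,+2) = 58.6699; S(3,+3) = 96.1166
Terminal payoffs V(N, j) = max(S_T - K, 0):
  V(3,-3) = 0.000000; V(3,-2) = 0.000000; V(3,-1) = 0.000000; V(3,+0) = 0.000000; V(3,+1) = 11.142356; V(3,+2) = 33.999937; V(3,+3) = 71.446589
Backward induction: V(k, j) = exp(-r*dt) * [p_u * V(k+1, j+1) + p_m * V(k+1, j) + p_d * V(k+1, j-1)]
  V(2,-2) = exp(-r*dt) * [p_u*0.000000 + p_m*0.000000 + p_d*0.000000] = 0.000000
  V(2,-1) = exp(-r*dt) * [p_u*0.000000 + p_m*0.000000 + p_d*0.000000] = 0.000000
  V(2,+0) = exp(-r*dt) * [p_u*11.142356 + p_m*0.000000 + p_d*0.000000] = 1.501361
  V(2,+1) = exp(-r*dt) * [p_u*33.999937 + p_m*11.142356 + p_d*0.000000] = 11.931922
  V(2,+2) = exp(-r*dt) * [p_u*71.446589 + p_m*33.999937 + p_d*11.142356] = 34.230804
  V(1,-1) = exp(-r*dt) * [p_u*1.501361 + p_m*0.000000 + p_d*0.000000] = 0.202299
  V(1,+0) = exp(-r*dt) * [p_u*11.931922 + p_m*1.501361 + p_d*0.000000] = 2.598203
  V(1,+1) = exp(-r*dt) * [p_u*34.230804 + p_m*11.931922 + p_d*1.501361] = 12.776838
  V(0,+0) = exp(-r*dt) * [p_u*12.776838 + p_m*2.598203 + p_d*0.202299] = 3.475110


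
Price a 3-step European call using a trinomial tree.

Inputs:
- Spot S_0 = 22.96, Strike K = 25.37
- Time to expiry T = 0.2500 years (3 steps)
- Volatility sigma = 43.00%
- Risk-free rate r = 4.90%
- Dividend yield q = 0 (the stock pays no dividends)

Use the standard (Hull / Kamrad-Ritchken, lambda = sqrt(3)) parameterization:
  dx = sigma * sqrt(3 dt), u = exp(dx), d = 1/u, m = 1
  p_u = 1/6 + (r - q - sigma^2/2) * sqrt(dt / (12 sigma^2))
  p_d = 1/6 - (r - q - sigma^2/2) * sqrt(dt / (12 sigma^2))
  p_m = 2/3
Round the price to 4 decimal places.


dt = T/N = 0.083333; dx = sigma*sqrt(3*dt) = 0.215000
u = exp(dx) = 1.239862; d = 1/u = 0.806541
p_u = 0.158246, p_m = 0.666667, p_d = 0.175087
Discount per step: exp(-r*dt) = 0.995925
Stock lattice S(k, j) with j the centered position index:
  k=0: S(0,+0) = 22.9600
  k=1: S(1,-1) = 18.5182; S(1,+0) = 22.9600; S(1,+1) = 28.4672
  k=2: S(2,-2) = 14.9357; S(2,-1) = 18.5182; S(2,+0) = 22.9600; S(2,+1) = 28.4672; S(2,+2) = 35.2954
  k=3: S(3,-3) = 12.0463; S(3,-2) = 14.9357; S(3,-1) = 18.5182; S(3,+0) = 22.9600; S(3,+1) = 28.4672; S(3,+2) = 35.2954; S(3,+3) = 43.7615
Terminal payoffs V(N, j) = max(S_T - K, 0):
  V(3,-3) = 0.000000; V(3,-2) = 0.000000; V(3,-1) = 0.000000; V(3,+0) = 0.000000; V(3,+1) = 3.097229; V(3,+2) = 9.925433; V(3,+3) = 18.391462
Backward induction: V(k, j) = exp(-r*dt) * [p_u * V(k+1, j+1) + p_m * V(k+1, j) + p_d * V(k+1, j-1)]
  V(2,-2) = exp(-r*dt) * [p_u*0.000000 + p_m*0.000000 + p_d*0.000000] = 0.000000
  V(2,-1) = exp(-r*dt) * [p_u*0.000000 + p_m*0.000000 + p_d*0.000000] = 0.000000
  V(2,+0) = exp(-r*dt) * [p_u*3.097229 + p_m*0.000000 + p_d*0.000000] = 0.488127
  V(2,+1) = exp(-r*dt) * [p_u*9.925433 + p_m*3.097229 + p_d*0.000000] = 3.620666
  V(2,+2) = exp(-r*dt) * [p_u*18.391462 + p_m*9.925433 + p_d*3.097229] = 10.028584
  V(1,-1) = exp(-r*dt) * [p_u*0.488127 + p_m*0.000000 + p_d*0.000000] = 0.076929
  V(1,+0) = exp(-r*dt) * [p_u*3.620666 + p_m*0.488127 + p_d*0.000000] = 0.894714
  V(1,+1) = exp(-r*dt) * [p_u*10.028584 + p_m*3.620666 + p_d*0.488127] = 4.069575
  V(0,+0) = exp(-r*dt) * [p_u*4.069575 + p_m*0.894714 + p_d*0.076929] = 1.248830

Answer: Price = V(0,0) = 1.2488


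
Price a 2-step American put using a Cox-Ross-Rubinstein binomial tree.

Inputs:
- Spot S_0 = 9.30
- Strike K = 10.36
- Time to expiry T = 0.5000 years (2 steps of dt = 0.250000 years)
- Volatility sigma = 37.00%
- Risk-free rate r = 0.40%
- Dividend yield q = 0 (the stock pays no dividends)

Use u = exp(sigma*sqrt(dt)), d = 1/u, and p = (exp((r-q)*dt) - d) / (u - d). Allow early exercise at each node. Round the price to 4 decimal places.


Answer: Price = V(0,0) = 1.6907

Derivation:
dt = T/N = 0.250000
u = exp(sigma*sqrt(dt)) = 1.203218; d = 1/u = 0.831104
p = (exp((r-q)*dt) - d) / (u - d) = 0.456570
Discount per step: exp(-r*dt) = 0.999000
Stock lattice S(k, i) with i counting down-moves:
  k=0: S(0,0) = 9.3000
  k=1: S(1,0) = 11.1899; S(1,1) = 7.7293
  k=2: S(2,0) = 13.4639; S(2,1) = 9.3000; S(2,2) = 6.4238
Terminal payoffs V(N, i) = max(K - S_T, 0):
  V(2,0) = 0.000000; V(2,1) = 1.060000; V(2,2) = 3.936171
Backward induction: V(k, i) = exp(-r*dt) * [p * V(k+1, i) + (1-p) * V(k+1, i+1)]; then take max(V_cont, immediate exercise) for American.
  V(1,0) = exp(-r*dt) * [p*0.000000 + (1-p)*1.060000] = 0.575460; exercise = 0.000000; V(1,0) = max -> 0.575460
  V(1,1) = exp(-r*dt) * [p*1.060000 + (1-p)*3.936171] = 2.620375; exercise = 2.630730; V(1,1) = max -> 2.630730
  V(0,0) = exp(-r*dt) * [p*0.575460 + (1-p)*2.630730] = 1.690664; exercise = 1.060000; V(0,0) = max -> 1.690664


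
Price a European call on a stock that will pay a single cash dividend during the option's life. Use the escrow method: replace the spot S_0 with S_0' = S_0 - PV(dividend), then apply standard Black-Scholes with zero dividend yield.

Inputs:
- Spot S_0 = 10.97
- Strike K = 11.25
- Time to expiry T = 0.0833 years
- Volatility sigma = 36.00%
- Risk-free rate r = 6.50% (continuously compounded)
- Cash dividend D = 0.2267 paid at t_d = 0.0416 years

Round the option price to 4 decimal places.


PV(D) = D * exp(-r * t_d) = 0.2267 * 0.99729965 = 0.22608783
S_0' = S_0 - PV(D) = 10.9700 - 0.22608783 = 10.74391217
d1 = (ln(S_0'/K) + (r + sigma^2/2)*T) / (sigma*sqrt(T)) = -0.33893877
d2 = d1 - sigma*sqrt(T) = -0.44284103
exp(-rT) = 0.99460013
N(d1) = 0.36732793; N(d2) = 0.32894036
C = S_0' * N(d1) - K * exp(-rT) * N(d2) = 10.74391217 * 0.36732793 - 11.2500 * 0.99460013 * 0.32894036 = 0.2659

Answer: Price = 0.2659


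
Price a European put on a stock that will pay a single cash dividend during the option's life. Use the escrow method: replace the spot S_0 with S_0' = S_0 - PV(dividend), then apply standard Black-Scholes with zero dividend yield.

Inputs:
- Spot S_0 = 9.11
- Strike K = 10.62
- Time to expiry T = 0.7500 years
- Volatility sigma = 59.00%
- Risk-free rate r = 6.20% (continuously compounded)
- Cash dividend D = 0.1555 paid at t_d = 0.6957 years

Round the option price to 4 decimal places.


Answer: Price = 2.5683

Derivation:
PV(D) = D * exp(-r * t_d) = 0.1555 * 0.95778361 = 0.14893535
S_0' = S_0 - PV(D) = 9.1100 - 0.14893535 = 8.96106465
d1 = (ln(S_0'/K) + (r + sigma^2/2)*T) / (sigma*sqrt(T)) = 0.01406685
d2 = d1 - sigma*sqrt(T) = -0.49688814
exp(-rT) = 0.95456456
N(-d1) = 0.49438832; N(-d2) = 0.69036603
P = K * exp(-rT) * N(-d2) - S_0' * N(-d1) = 10.6200 * 0.95456456 * 0.69036603 - 8.96106465 * 0.49438832 = 2.5683


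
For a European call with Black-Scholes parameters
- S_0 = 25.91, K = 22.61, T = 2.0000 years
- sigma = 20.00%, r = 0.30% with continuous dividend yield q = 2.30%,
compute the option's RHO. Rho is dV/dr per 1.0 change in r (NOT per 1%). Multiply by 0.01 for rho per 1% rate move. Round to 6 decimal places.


Answer: Rho = 26.016806

Derivation:
d1 = 0.4816695014; d2 = 0.1988267889
phi(d1) = 0.3552472378; exp(-qT) = 0.9550419622; exp(-rT) = 0.9940179641
N(d2) = 0.5788008801
Rho = K*T*exp(-rT)*N(d2) = 22.6100 * 2.0000 * 0.9940179641 * 0.5788008801 = 26.016806


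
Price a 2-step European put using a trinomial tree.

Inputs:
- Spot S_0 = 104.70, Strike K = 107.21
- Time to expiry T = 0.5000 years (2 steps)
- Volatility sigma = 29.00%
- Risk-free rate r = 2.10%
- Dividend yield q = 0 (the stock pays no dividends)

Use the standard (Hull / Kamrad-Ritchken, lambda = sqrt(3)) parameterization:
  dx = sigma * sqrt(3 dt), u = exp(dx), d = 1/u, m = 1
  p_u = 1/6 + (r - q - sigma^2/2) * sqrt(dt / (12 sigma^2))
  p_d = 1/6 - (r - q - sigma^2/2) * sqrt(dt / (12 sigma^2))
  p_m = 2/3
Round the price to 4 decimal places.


dt = T/N = 0.250000; dx = sigma*sqrt(3*dt) = 0.251147
u = exp(dx) = 1.285500; d = 1/u = 0.777908
p_u = 0.156190, p_m = 0.666667, p_d = 0.177144
Discount per step: exp(-r*dt) = 0.994764
Stock lattice S(k, j) with j the centered position index:
  k=0: S(0,+0) = 104.7000
  k=1: S(1,-1) = 81.4469; S(1,+0) = 104.7000; S(1,+1) = 134.5918
  k=2: S(2,-2) = 63.3582; S(2,-1) = 81.4469; S(2,+0) = 104.7000; S(2,+1) = 134.5918; S(2,+2) = 173.0177
Terminal payoffs V(N, j) = max(K - S_T, 0):
  V(2,-2) = 43.851797; V(2,-1) = 25.763061; V(2,+0) = 2.510000; V(2,+1) = 0.000000; V(2,+2) = 0.000000
Backward induction: V(k, j) = exp(-r*dt) * [p_u * V(k+1, j+1) + p_m * V(k+1, j) + p_d * V(k+1, j-1)]
  V(1,-1) = exp(-r*dt) * [p_u*2.510000 + p_m*25.763061 + p_d*43.851797] = 25.202812
  V(1,+0) = exp(-r*dt) * [p_u*0.000000 + p_m*2.510000 + p_d*25.763061] = 6.204435
  V(1,+1) = exp(-r*dt) * [p_u*0.000000 + p_m*0.000000 + p_d*2.510000] = 0.442302
  V(0,+0) = exp(-r*dt) * [p_u*0.442302 + p_m*6.204435 + p_d*25.202812] = 8.624492

Answer: Price = V(0,0) = 8.6245


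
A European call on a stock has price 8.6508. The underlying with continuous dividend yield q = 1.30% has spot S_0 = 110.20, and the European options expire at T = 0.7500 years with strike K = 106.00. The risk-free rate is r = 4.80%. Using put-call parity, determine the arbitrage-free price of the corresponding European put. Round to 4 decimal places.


Put-call parity: C - P = S_0 * exp(-qT) - K * exp(-rT).
S_0 * exp(-qT) = 110.2000 * 0.99029738 = 109.13077096
K * exp(-rT) = 106.0000 * 0.96464029 = 102.25187111
P = C - S*exp(-qT) + K*exp(-rT)
P = 8.6508 - 109.13077096 + 102.25187111 = 1.7719

Answer: Put price = 1.7719


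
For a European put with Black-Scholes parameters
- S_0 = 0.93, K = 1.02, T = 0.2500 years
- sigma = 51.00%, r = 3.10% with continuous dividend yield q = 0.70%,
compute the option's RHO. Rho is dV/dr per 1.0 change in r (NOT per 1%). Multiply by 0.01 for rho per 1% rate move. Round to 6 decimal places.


Answer: Rho = -0.171927

Derivation:
d1 = -0.2112189025; d2 = -0.4662189025
phi(d1) = 0.3901417105; exp(-qT) = 0.9982515304; exp(-rT) = 0.9922799538
N(-d2) = 0.6794705898
Rho = -K*T*exp(-rT)*N(-d2) = -1.0200 * 0.2500 * 0.9922799538 * 0.6794705898 = -0.171927


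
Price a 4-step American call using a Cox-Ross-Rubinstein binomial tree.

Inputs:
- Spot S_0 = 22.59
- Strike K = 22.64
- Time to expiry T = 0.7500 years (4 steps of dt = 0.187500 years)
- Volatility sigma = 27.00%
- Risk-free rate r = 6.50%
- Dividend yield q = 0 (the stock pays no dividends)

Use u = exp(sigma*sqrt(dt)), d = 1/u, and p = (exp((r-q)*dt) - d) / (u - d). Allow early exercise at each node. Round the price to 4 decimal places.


dt = T/N = 0.187500
u = exp(sigma*sqrt(dt)) = 1.124022; d = 1/u = 0.889662
p = (exp((r-q)*dt) - d) / (u - d) = 0.523126
Discount per step: exp(-r*dt) = 0.987886
Stock lattice S(k, i) with i counting down-moves:
  k=0: S(0,0) = 22.5900
  k=1: S(1,0) = 25.3917; S(1,1) = 20.0975
  k=2: S(2,0) = 28.5408; S(2,1) = 22.5900; S(2,2) = 17.8800
  k=3: S(3,0) = 32.0805; S(3,1) = 25.3917; S(3,2) = 20.0975; S(3,3) = 15.9071
  k=4: S(4,0) = 36.0592; S(4,1) = 28.5408; S(4,2) = 22.5900; S(4,3) = 17.8800; S(4,4) = 14.1520
Terminal payoffs V(N, i) = max(S_T - K, 0):
  V(4,0) = 13.419165; V(4,1) = 5.900787; V(4,2) = 0.000000; V(4,3) = 0.000000; V(4,4) = 0.000000
Backward induction: V(k, i) = exp(-r*dt) * [p * V(k+1, i) + (1-p) * V(k+1, i+1)]; then take max(V_cont, immediate exercise) for American.
  V(3,0) = exp(-r*dt) * [p*13.419165 + (1-p)*5.900787] = 9.714726; exercise = 9.440476; V(3,0) = max -> 9.714726
  V(3,1) = exp(-r*dt) * [p*5.900787 + (1-p)*0.000000] = 3.049465; exercise = 2.751660; V(3,1) = max -> 3.049465
  V(3,2) = exp(-r*dt) * [p*0.000000 + (1-p)*0.000000] = 0.000000; exercise = 0.000000; V(3,2) = max -> 0.000000
  V(3,3) = exp(-r*dt) * [p*0.000000 + (1-p)*0.000000] = 0.000000; exercise = 0.000000; V(3,3) = max -> 0.000000
  V(2,0) = exp(-r*dt) * [p*9.714726 + (1-p)*3.049465] = 6.457062; exercise = 5.900787; V(2,0) = max -> 6.457062
  V(2,1) = exp(-r*dt) * [p*3.049465 + (1-p)*0.000000] = 1.575931; exercise = 0.000000; V(2,1) = max -> 1.575931
  V(2,2) = exp(-r*dt) * [p*0.000000 + (1-p)*0.000000] = 0.000000; exercise = 0.000000; V(2,2) = max -> 0.000000
  V(1,0) = exp(-r*dt) * [p*6.457062 + (1-p)*1.575931] = 4.079359; exercise = 2.751660; V(1,0) = max -> 4.079359
  V(1,1) = exp(-r*dt) * [p*1.575931 + (1-p)*0.000000] = 0.814425; exercise = 0.000000; V(1,1) = max -> 0.814425
  V(0,0) = exp(-r*dt) * [p*4.079359 + (1-p)*0.814425] = 2.491843; exercise = 0.000000; V(0,0) = max -> 2.491843

Answer: Price = V(0,0) = 2.4918


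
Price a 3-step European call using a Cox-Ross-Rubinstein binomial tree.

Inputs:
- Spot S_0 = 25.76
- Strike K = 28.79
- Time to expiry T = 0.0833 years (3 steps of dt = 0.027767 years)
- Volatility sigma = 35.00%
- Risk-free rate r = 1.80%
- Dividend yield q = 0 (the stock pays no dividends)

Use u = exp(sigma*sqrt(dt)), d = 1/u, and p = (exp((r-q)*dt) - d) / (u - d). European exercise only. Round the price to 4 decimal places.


Answer: Price = V(0,0) = 0.2223

Derivation:
dt = T/N = 0.027767
u = exp(sigma*sqrt(dt)) = 1.060056; d = 1/u = 0.943346
p = (exp((r-q)*dt) - d) / (u - d) = 0.489707
Discount per step: exp(-r*dt) = 0.999500
Stock lattice S(k, i) with i counting down-moves:
  k=0: S(0,0) = 25.7600
  k=1: S(1,0) = 27.3070; S(1,1) = 24.3006
  k=2: S(2,0) = 28.9470; S(2,1) = 25.7600; S(2,2) = 22.9239
  k=3: S(3,0) = 30.6854; S(3,1) = 27.3070; S(3,2) = 24.3006; S(3,3) = 21.6252
Terminal payoffs V(N, i) = max(S_T - K, 0):
  V(3,0) = 1.895428; V(3,1) = 0.000000; V(3,2) = 0.000000; V(3,3) = 0.000000
Backward induction: V(k, i) = exp(-r*dt) * [p * V(k+1, i) + (1-p) * V(k+1, i+1)].
  V(2,0) = exp(-r*dt) * [p*1.895428 + (1-p)*0.000000] = 0.927741
  V(2,1) = exp(-r*dt) * [p*0.000000 + (1-p)*0.000000] = 0.000000
  V(2,2) = exp(-r*dt) * [p*0.000000 + (1-p)*0.000000] = 0.000000
  V(1,0) = exp(-r*dt) * [p*0.927741 + (1-p)*0.000000] = 0.454095
  V(1,1) = exp(-r*dt) * [p*0.000000 + (1-p)*0.000000] = 0.000000
  V(0,0) = exp(-r*dt) * [p*0.454095 + (1-p)*0.000000] = 0.222262


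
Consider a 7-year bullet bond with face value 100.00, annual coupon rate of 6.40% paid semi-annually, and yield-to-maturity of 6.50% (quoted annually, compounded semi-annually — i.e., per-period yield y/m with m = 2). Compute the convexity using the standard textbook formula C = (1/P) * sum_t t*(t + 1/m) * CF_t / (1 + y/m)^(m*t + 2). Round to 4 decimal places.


Coupon per period c = face * coupon_rate / m = 3.200000
Periods per year m = 2; per-period yield y/m = 0.032500
Number of cashflows N = 14
Cashflows (t years, CF_t, discount factor 1/(1+y/m)^(m*t), PV):
  t = 0.5000: CF_t = 3.200000, DF = 0.968523, PV = 3.099274
  t = 1.0000: CF_t = 3.200000, DF = 0.938037, PV = 3.001718
  t = 1.5000: CF_t = 3.200000, DF = 0.908510, PV = 2.907233
  t = 2.0000: CF_t = 3.200000, DF = 0.879913, PV = 2.815722
  t = 2.5000: CF_t = 3.200000, DF = 0.852216, PV = 2.727091
  t = 3.0000: CF_t = 3.200000, DF = 0.825391, PV = 2.641251
  t = 3.5000: CF_t = 3.200000, DF = 0.799410, PV = 2.558112
  t = 4.0000: CF_t = 3.200000, DF = 0.774247, PV = 2.477590
  t = 4.5000: CF_t = 3.200000, DF = 0.749876, PV = 2.399603
  t = 5.0000: CF_t = 3.200000, DF = 0.726272, PV = 2.324071
  t = 5.5000: CF_t = 3.200000, DF = 0.703411, PV = 2.250916
  t = 6.0000: CF_t = 3.200000, DF = 0.681270, PV = 2.180064
  t = 6.5000: CF_t = 3.200000, DF = 0.659826, PV = 2.111442
  t = 7.0000: CF_t = 103.200000, DF = 0.639056, PV = 65.950615
Price P = sum_t PV_t = 99.444702
Convexity numerator sum_t t*(t + 1/m) * CF_t / (1+y/m)^(m*t + 2):
  t = 0.5000: term = 1.453616
  t = 1.0000: term = 4.223583
  t = 1.5000: term = 8.181274
  t = 2.0000: term = 13.206253
  t = 2.5000: term = 19.185840
  t = 3.0000: term = 26.014698
  t = 3.5000: term = 33.594445
  t = 4.0000: term = 41.833276
  t = 4.5000: term = 50.645613
  t = 5.0000: term = 59.951762
  t = 5.5000: term = 69.677592
  t = 6.0000: term = 79.754233
  t = 6.5000: term = 90.117777
  t = 7.0000: term = 3247.865496
Convexity = (1/P) * sum = 3745.705458 / 99.444702 = 37.666214

Answer: Convexity = 37.6662


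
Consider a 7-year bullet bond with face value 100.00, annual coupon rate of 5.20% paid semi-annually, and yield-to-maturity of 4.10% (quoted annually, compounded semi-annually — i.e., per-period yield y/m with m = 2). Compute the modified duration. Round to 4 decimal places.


Coupon per period c = face * coupon_rate / m = 2.600000
Periods per year m = 2; per-period yield y/m = 0.020500
Number of cashflows N = 14
Cashflows (t years, CF_t, discount factor 1/(1+y/m)^(m*t), PV):
  t = 0.5000: CF_t = 2.600000, DF = 0.979912, PV = 2.547771
  t = 1.0000: CF_t = 2.600000, DF = 0.960227, PV = 2.496591
  t = 1.5000: CF_t = 2.600000, DF = 0.940938, PV = 2.446439
  t = 2.0000: CF_t = 2.600000, DF = 0.922036, PV = 2.397294
  t = 2.5000: CF_t = 2.600000, DF = 0.903514, PV = 2.349137
  t = 3.0000: CF_t = 2.600000, DF = 0.885364, PV = 2.301947
  t = 3.5000: CF_t = 2.600000, DF = 0.867579, PV = 2.255705
  t = 4.0000: CF_t = 2.600000, DF = 0.850151, PV = 2.210392
  t = 4.5000: CF_t = 2.600000, DF = 0.833073, PV = 2.165989
  t = 5.0000: CF_t = 2.600000, DF = 0.816338, PV = 2.122478
  t = 5.5000: CF_t = 2.600000, DF = 0.799939, PV = 2.079842
  t = 6.0000: CF_t = 2.600000, DF = 0.783870, PV = 2.038061
  t = 6.5000: CF_t = 2.600000, DF = 0.768123, PV = 1.997120
  t = 7.0000: CF_t = 102.600000, DF = 0.752693, PV = 77.226301
Price P = sum_t PV_t = 106.635066
First compute Macaulay numerator sum_t t * PV_t:
  t * PV_t at t = 0.5000: 1.273885
  t * PV_t at t = 1.0000: 2.496591
  t * PV_t at t = 1.5000: 3.669658
  t * PV_t at t = 2.0000: 4.794588
  t * PV_t at t = 2.5000: 5.872842
  t * PV_t at t = 3.0000: 6.905841
  t * PV_t at t = 3.5000: 7.894967
  t * PV_t at t = 4.0000: 8.841568
  t * PV_t at t = 4.5000: 9.746951
  t * PV_t at t = 5.0000: 10.612391
  t * PV_t at t = 5.5000: 11.439128
  t * PV_t at t = 6.0000: 12.228368
  t * PV_t at t = 6.5000: 12.981282
  t * PV_t at t = 7.0000: 540.584108
Macaulay duration D = 639.342168 / 106.635066 = 5.995609
Modified duration = D / (1 + y/m) = 5.995609 / (1 + 0.020500) = 5.875168

Answer: Modified duration = 5.8752


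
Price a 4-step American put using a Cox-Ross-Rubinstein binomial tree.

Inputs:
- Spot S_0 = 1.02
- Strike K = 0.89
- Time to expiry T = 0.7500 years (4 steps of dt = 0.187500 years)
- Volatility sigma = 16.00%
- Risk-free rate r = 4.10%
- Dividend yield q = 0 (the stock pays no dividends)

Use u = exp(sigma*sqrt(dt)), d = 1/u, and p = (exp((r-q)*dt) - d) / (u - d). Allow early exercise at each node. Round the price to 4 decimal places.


dt = T/N = 0.187500
u = exp(sigma*sqrt(dt)) = 1.071738; d = 1/u = 0.933063
p = (exp((r-q)*dt) - d) / (u - d) = 0.538335
Discount per step: exp(-r*dt) = 0.992342
Stock lattice S(k, i) with i counting down-moves:
  k=0: S(0,0) = 1.0200
  k=1: S(1,0) = 1.0932; S(1,1) = 0.9517
  k=2: S(2,0) = 1.1716; S(2,1) = 1.0200; S(2,2) = 0.8880
  k=3: S(3,0) = 1.2556; S(3,1) = 1.0932; S(3,2) = 0.9517; S(3,3) = 0.8286
  k=4: S(4,0) = 1.3457; S(4,1) = 1.1716; S(4,2) = 1.0200; S(4,3) = 0.8880; S(4,4) = 0.7731
Terminal payoffs V(N, i) = max(K - S_T, 0):
  V(4,0) = 0.000000; V(4,1) = 0.000000; V(4,2) = 0.000000; V(4,3) = 0.001980; V(4,4) = 0.116883
Backward induction: V(k, i) = exp(-r*dt) * [p * V(k+1, i) + (1-p) * V(k+1, i+1)]; then take max(V_cont, immediate exercise) for American.
  V(3,0) = exp(-r*dt) * [p*0.000000 + (1-p)*0.000000] = 0.000000; exercise = 0.000000; V(3,0) = max -> 0.000000
  V(3,1) = exp(-r*dt) * [p*0.000000 + (1-p)*0.000000] = 0.000000; exercise = 0.000000; V(3,1) = max -> 0.000000
  V(3,2) = exp(-r*dt) * [p*0.000000 + (1-p)*0.001980] = 0.000907; exercise = 0.000000; V(3,2) = max -> 0.000907
  V(3,3) = exp(-r*dt) * [p*0.001980 + (1-p)*0.116883] = 0.054606; exercise = 0.061421; V(3,3) = max -> 0.061421
  V(2,0) = exp(-r*dt) * [p*0.000000 + (1-p)*0.000000] = 0.000000; exercise = 0.000000; V(2,0) = max -> 0.000000
  V(2,1) = exp(-r*dt) * [p*0.000000 + (1-p)*0.000907] = 0.000416; exercise = 0.000000; V(2,1) = max -> 0.000416
  V(2,2) = exp(-r*dt) * [p*0.000907 + (1-p)*0.061421] = 0.028624; exercise = 0.001980; V(2,2) = max -> 0.028624
  V(1,0) = exp(-r*dt) * [p*0.000000 + (1-p)*0.000416] = 0.000190; exercise = 0.000000; V(1,0) = max -> 0.000190
  V(1,1) = exp(-r*dt) * [p*0.000416 + (1-p)*0.028624] = 0.013335; exercise = 0.000000; V(1,1) = max -> 0.013335
  V(0,0) = exp(-r*dt) * [p*0.000190 + (1-p)*0.013335] = 0.006211; exercise = 0.000000; V(0,0) = max -> 0.006211

Answer: Price = V(0,0) = 0.0062


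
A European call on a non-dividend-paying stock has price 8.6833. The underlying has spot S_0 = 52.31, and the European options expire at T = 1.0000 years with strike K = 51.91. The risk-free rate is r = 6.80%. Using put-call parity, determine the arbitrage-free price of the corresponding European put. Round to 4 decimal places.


Answer: Put price = 4.8708

Derivation:
Put-call parity: C - P = S_0 * exp(-qT) - K * exp(-rT).
S_0 * exp(-qT) = 52.3100 * 1.00000000 = 52.31000000
K * exp(-rT) = 51.9100 * 0.93426047 = 48.49746118
P = C - S*exp(-qT) + K*exp(-rT)
P = 8.6833 - 52.31000000 + 48.49746118 = 4.8708


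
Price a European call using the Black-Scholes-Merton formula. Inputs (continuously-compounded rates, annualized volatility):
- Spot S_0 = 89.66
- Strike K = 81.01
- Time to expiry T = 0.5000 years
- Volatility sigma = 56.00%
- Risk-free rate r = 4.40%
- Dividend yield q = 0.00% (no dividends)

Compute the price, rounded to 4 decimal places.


Answer: Price = 19.0908

Derivation:
d1 = (ln(S/K) + (r - q + 0.5*sigma^2) * T) / (sigma * sqrt(T)) = 0.50975362
d2 = d1 - sigma * sqrt(T) = 0.11377382
exp(-rT) = 0.97824024; exp(-qT) = 1.00000000
C = S_0 * exp(-qT) * N(d1) - K * exp(-rT) * N(d2)
N(d1) = 0.69488796; N(d2) = 0.54529145
C = 89.6600 * 1.00000000 * 0.69488796 - 81.0100 * 0.97824024 * 0.54529145 = 19.0908


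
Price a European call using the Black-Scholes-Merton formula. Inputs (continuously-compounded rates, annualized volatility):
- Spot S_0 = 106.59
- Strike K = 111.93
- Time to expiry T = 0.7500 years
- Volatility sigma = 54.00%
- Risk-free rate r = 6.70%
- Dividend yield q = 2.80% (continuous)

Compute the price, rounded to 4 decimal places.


Answer: Price = 18.4703

Derivation:
d1 = (ln(S/K) + (r - q + 0.5*sigma^2) * T) / (sigma * sqrt(T)) = 0.19184285
d2 = d1 - sigma * sqrt(T) = -0.27581087
exp(-rT) = 0.95099165; exp(-qT) = 0.97921896
C = S_0 * exp(-qT) * N(d1) - K * exp(-rT) * N(d2)
N(d1) = 0.57606735; N(d2) = 0.39134667
C = 106.5900 * 0.97921896 * 0.57606735 - 111.9300 * 0.95099165 * 0.39134667 = 18.4703


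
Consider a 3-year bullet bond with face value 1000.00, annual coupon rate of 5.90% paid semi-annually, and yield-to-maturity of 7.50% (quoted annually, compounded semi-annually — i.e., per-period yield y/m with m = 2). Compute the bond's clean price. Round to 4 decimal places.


Coupon per period c = face * coupon_rate / m = 29.500000
Periods per year m = 2; per-period yield y/m = 0.037500
Number of cashflows N = 6
Cashflows (t years, CF_t, discount factor 1/(1+y/m)^(m*t), PV):
  t = 0.5000: CF_t = 29.500000, DF = 0.963855, PV = 28.433735
  t = 1.0000: CF_t = 29.500000, DF = 0.929017, PV = 27.406010
  t = 1.5000: CF_t = 29.500000, DF = 0.895438, PV = 26.415431
  t = 2.0000: CF_t = 29.500000, DF = 0.863073, PV = 25.460656
  t = 2.5000: CF_t = 29.500000, DF = 0.831878, PV = 24.540392
  t = 3.0000: CF_t = 1029.500000, DF = 0.801810, PV = 825.463204
Price P = sum_t PV_t = 957.719427

Answer: Price = 957.7194


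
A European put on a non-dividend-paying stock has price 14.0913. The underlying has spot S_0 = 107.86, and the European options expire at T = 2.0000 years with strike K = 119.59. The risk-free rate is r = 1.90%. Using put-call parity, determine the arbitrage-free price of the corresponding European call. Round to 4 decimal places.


Put-call parity: C - P = S_0 * exp(-qT) - K * exp(-rT).
S_0 * exp(-qT) = 107.8600 * 1.00000000 = 107.86000000
K * exp(-rT) = 119.5900 * 0.96271294 = 115.13084060
C = P + S*exp(-qT) - K*exp(-rT)
C = 14.0913 + 107.86000000 - 115.13084060 = 6.8205

Answer: Call price = 6.8205


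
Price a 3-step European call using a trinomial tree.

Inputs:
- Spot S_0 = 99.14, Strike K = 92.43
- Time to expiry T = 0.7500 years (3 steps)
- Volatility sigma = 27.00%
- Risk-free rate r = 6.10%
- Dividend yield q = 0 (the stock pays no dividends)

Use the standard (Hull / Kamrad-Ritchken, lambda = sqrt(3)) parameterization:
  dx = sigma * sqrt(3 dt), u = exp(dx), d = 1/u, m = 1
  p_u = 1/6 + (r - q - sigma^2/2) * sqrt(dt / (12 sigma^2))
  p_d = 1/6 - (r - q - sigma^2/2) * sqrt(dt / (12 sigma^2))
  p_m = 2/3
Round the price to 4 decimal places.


dt = T/N = 0.250000; dx = sigma*sqrt(3*dt) = 0.233827
u = exp(dx) = 1.263426; d = 1/u = 0.791499
p_u = 0.179791, p_m = 0.666667, p_d = 0.153543
Discount per step: exp(-r*dt) = 0.984866
Stock lattice S(k, j) with j the centered position index:
  k=0: S(0,+0) = 99.1400
  k=1: S(1,-1) = 78.4692; S(1,+0) = 99.1400; S(1,+1) = 125.2560
  k=2: S(2,-2) = 62.1083; S(2,-1) = 78.4692; S(2,+0) = 99.1400; S(2,+1) = 125.2560; S(2,+2) = 158.2517
  k=3: S(3,-3) = 49.1586; S(3,-2) = 62.1083; S(3,-1) = 78.4692; S(3,+0) = 99.1400; S(3,+1) = 125.2560; S(3,+2) = 158.2517; S(3,+3) = 199.9392
Terminal payoffs V(N, j) = max(S_T - K, 0):
  V(3,-3) = 0.000000; V(3,-2) = 0.000000; V(3,-1) = 0.000000; V(3,+0) = 6.710000; V(3,+1) = 32.826026; V(3,+2) = 65.821685; V(3,+3) = 107.509250
Backward induction: V(k, j) = exp(-r*dt) * [p_u * V(k+1, j+1) + p_m * V(k+1, j) + p_d * V(k+1, j-1)]
  V(2,-2) = exp(-r*dt) * [p_u*0.000000 + p_m*0.000000 + p_d*0.000000] = 0.000000
  V(2,-1) = exp(-r*dt) * [p_u*6.710000 + p_m*0.000000 + p_d*0.000000] = 1.188138
  V(2,+0) = exp(-r*dt) * [p_u*32.826026 + p_m*6.710000 + p_d*0.000000] = 10.218127
  V(2,+1) = exp(-r*dt) * [p_u*65.821685 + p_m*32.826026 + p_d*6.710000] = 34.222522
  V(2,+2) = exp(-r*dt) * [p_u*107.509250 + p_m*65.821685 + p_d*32.826026] = 67.217557
  V(1,-1) = exp(-r*dt) * [p_u*10.218127 + p_m*1.188138 + p_d*0.000000] = 2.589424
  V(1,+0) = exp(-r*dt) * [p_u*34.222522 + p_m*10.218127 + p_d*1.188138] = 12.948428
  V(1,+1) = exp(-r*dt) * [p_u*67.217557 + p_m*34.222522 + p_d*10.218127] = 35.917090
  V(0,+0) = exp(-r*dt) * [p_u*35.917090 + p_m*12.948428 + p_d*2.589424] = 15.253040

Answer: Price = V(0,0) = 15.2530


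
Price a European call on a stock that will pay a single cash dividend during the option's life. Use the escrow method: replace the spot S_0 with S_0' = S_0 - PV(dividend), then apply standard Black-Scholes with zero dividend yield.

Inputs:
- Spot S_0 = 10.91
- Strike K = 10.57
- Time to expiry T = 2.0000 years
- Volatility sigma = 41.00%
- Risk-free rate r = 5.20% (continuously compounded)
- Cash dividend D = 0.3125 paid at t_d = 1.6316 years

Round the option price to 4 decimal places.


PV(D) = D * exp(-r * t_d) = 0.3125 * 0.91865632 = 0.28708010
S_0' = S_0 - PV(D) = 10.9100 - 0.28708010 = 10.62291990
d1 = (ln(S_0'/K) + (r + sigma^2/2)*T) / (sigma*sqrt(T)) = 0.47789057
d2 = d1 - sigma*sqrt(T) = -0.10193699
exp(-rT) = 0.90122530
N(d1) = 0.68363595; N(d2) = 0.45940334
C = S_0' * N(d1) - K * exp(-rT) * N(d2) = 10.62291990 * 0.68363595 - 10.5700 * 0.90122530 * 0.45940334 = 2.8860

Answer: Price = 2.8860


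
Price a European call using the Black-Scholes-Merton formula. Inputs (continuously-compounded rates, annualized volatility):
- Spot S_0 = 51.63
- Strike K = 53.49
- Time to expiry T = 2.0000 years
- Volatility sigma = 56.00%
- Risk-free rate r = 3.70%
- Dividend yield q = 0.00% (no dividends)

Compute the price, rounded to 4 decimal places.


d1 = (ln(S/K) + (r - q + 0.5*sigma^2) * T) / (sigma * sqrt(T)) = 0.44472998
d2 = d1 - sigma * sqrt(T) = -0.34722961
exp(-rT) = 0.92867169; exp(-qT) = 1.00000000
C = S_0 * exp(-qT) * N(d1) - K * exp(-rT) * N(d2)
N(d1) = 0.67174255; N(d2) = 0.36420941
C = 51.6300 * 1.00000000 * 0.67174255 - 53.4900 * 0.92867169 * 0.36420941 = 16.5901

Answer: Price = 16.5901


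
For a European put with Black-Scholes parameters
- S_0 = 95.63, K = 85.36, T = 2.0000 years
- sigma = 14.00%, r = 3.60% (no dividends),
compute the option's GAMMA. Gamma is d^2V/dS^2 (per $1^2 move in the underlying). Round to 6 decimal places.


d1 = 1.0364618230; d2 = 0.8384719242
phi(d1) = 0.2331519042; exp(-qT) = 1.0000000000; exp(-rT) = 0.9305308958
Gamma = exp(-qT) * phi(d1) / (S * sigma * sqrt(T)) = 1.0000000000 * 0.2331519042 / (95.6300 * 0.1400 * 1.4142135624) = 0.012314

Answer: Gamma = 0.012314


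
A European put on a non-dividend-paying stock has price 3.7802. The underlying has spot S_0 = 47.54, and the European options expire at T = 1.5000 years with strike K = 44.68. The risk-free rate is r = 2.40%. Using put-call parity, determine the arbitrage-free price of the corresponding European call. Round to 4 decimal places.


Put-call parity: C - P = S_0 * exp(-qT) - K * exp(-rT).
S_0 * exp(-qT) = 47.5400 * 1.00000000 = 47.54000000
K * exp(-rT) = 44.6800 * 0.96464029 = 43.10012831
C = P + S*exp(-qT) - K*exp(-rT)
C = 3.7802 + 47.54000000 - 43.10012831 = 8.2201

Answer: Call price = 8.2201


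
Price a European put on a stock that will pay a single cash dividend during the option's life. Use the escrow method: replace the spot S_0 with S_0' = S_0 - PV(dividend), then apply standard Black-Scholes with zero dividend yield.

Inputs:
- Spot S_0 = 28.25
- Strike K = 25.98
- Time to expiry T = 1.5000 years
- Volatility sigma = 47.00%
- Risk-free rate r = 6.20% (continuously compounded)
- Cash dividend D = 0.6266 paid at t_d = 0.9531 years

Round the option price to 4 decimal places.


Answer: Price = 4.0253

Derivation:
PV(D) = D * exp(-r * t_d) = 0.6266 * 0.94261986 = 0.59064560
S_0' = S_0 - PV(D) = 28.2500 - 0.59064560 = 27.65935440
d1 = (ln(S_0'/K) + (r + sigma^2/2)*T) / (sigma*sqrt(T)) = 0.55819176
d2 = d1 - sigma*sqrt(T) = -0.01743833
exp(-rT) = 0.91119350
N(-d1) = 0.28835672; N(-d2) = 0.50695653
P = K * exp(-rT) * N(-d2) - S_0' * N(-d1) = 25.9800 * 0.91119350 * 0.50695653 - 27.65935440 * 0.28835672 = 4.0253


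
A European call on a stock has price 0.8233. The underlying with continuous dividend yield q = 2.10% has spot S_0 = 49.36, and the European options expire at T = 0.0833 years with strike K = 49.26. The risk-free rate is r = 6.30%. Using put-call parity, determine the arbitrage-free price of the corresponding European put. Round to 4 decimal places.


Put-call parity: C - P = S_0 * exp(-qT) - K * exp(-rT).
S_0 * exp(-qT) = 49.3600 * 0.99825223 = 49.27373003
K * exp(-rT) = 49.2600 * 0.99476585 = 49.00216558
P = C - S*exp(-qT) + K*exp(-rT)
P = 0.8233 - 49.27373003 + 49.00216558 = 0.5517

Answer: Put price = 0.5517


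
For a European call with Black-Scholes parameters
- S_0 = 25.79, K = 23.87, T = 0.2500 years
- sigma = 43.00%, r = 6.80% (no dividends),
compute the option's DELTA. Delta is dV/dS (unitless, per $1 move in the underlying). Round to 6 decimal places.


Answer: Delta = 0.707606

Derivation:
d1 = 0.5464040909; d2 = 0.3314040909
phi(d1) = 0.3436205618; exp(-qT) = 1.0000000000; exp(-rT) = 0.9831436846
N(d1) = 0.7076059007
Delta = exp(-qT) * N(d1) = 1.0000000000 * 0.7076059007 = 0.707606


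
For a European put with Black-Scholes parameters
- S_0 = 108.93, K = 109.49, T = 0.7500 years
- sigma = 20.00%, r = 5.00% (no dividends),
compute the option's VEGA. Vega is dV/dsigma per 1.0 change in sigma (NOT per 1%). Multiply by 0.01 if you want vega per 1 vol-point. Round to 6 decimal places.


Answer: Vega = 36.253058

Derivation:
d1 = 0.2735038314; d2 = 0.1002987507
phi(d1) = 0.3842965703; exp(-qT) = 1.0000000000; exp(-rT) = 0.9631944177
Vega = S * exp(-qT) * phi(d1) * sqrt(T) = 108.9300 * 1.0000000000 * 0.3842965703 * 0.8660254038 = 36.253058


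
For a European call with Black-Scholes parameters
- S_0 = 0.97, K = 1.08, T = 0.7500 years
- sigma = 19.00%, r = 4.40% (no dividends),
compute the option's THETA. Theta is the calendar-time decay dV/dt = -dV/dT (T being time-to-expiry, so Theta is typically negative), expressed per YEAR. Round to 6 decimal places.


d1 = -0.3700070664; d2 = -0.5345518931
phi(d1) = 0.3725473453; exp(-qT) = 1.0000000000; exp(-rT) = 0.9675385596
Theta = -S*exp(-qT)*phi(d1)*sigma/(2*sqrt(T)) - r*K*exp(-rT)*N(d2) + q*S*exp(-qT)*N(d1)
N(d1) = 0.3556886126; N(d2) = 0.2964798784; sqrt(T) = 0.8660254038
Term 1 = -0.9700 * 1.0000000000 * 0.3725473453 * 0.1900 / (2 * 0.8660254038) = -0.0396411441
Term 2 = -0.0440 * 1.0800 * 0.9675385596 * 0.2964798784 = -0.0136313836
Term 3 = 0 (no dividend yield, q = 0)
Theta = -0.0396411441 + (-0.0136313836) + (0.0000000000) = -0.053273

Answer: Theta = -0.053273


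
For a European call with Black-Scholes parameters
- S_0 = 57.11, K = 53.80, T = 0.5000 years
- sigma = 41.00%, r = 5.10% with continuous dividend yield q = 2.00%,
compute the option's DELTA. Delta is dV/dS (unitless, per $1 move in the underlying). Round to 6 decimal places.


Answer: Delta = 0.650490

Derivation:
d1 = 0.4043642403; d2 = 0.1144504600
phi(d1) = 0.3676243124; exp(-qT) = 0.9900498337; exp(-rT) = 0.9748223790
N(d1) = 0.6570275538
Delta = exp(-qT) * N(d1) = 0.9900498337 * 0.6570275538 = 0.650490


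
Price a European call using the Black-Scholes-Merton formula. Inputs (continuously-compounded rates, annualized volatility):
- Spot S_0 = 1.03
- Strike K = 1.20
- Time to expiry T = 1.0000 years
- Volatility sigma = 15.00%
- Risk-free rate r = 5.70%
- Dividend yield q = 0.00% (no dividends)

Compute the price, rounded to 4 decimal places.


Answer: Price = 0.0256

Derivation:
d1 = (ln(S/K) + (r - q + 0.5*sigma^2) * T) / (sigma * sqrt(T)) = -0.56341836
d2 = d1 - sigma * sqrt(T) = -0.71341836
exp(-rT) = 0.94459407; exp(-qT) = 1.00000000
C = S_0 * exp(-qT) * N(d1) - K * exp(-rT) * N(d2)
N(d1) = 0.28657502; N(d2) = 0.23779346
C = 1.0300 * 1.00000000 * 0.28657502 - 1.2000 * 0.94459407 * 0.23779346 = 0.0256


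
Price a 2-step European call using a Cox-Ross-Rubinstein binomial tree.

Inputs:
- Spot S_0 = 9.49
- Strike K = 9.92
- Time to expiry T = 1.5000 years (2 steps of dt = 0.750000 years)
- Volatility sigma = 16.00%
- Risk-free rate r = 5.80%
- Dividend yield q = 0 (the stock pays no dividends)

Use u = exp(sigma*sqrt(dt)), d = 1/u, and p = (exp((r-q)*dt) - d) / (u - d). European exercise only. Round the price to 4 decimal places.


Answer: Price = V(0,0) = 0.9322

Derivation:
dt = T/N = 0.750000
u = exp(sigma*sqrt(dt)) = 1.148623; d = 1/u = 0.870607
p = (exp((r-q)*dt) - d) / (u - d) = 0.625333
Discount per step: exp(-r*dt) = 0.957433
Stock lattice S(k, i) with i counting down-moves:
  k=0: S(0,0) = 9.4900
  k=1: S(1,0) = 10.9004; S(1,1) = 8.2621
  k=2: S(2,0) = 12.5205; S(2,1) = 9.4900; S(2,2) = 7.1930
Terminal payoffs V(N, i) = max(S_T - K, 0):
  V(2,0) = 2.600493; V(2,1) = 0.000000; V(2,2) = 0.000000
Backward induction: V(k, i) = exp(-r*dt) * [p * V(k+1, i) + (1-p) * V(k+1, i+1)].
  V(1,0) = exp(-r*dt) * [p*2.600493 + (1-p)*0.000000] = 1.556953
  V(1,1) = exp(-r*dt) * [p*0.000000 + (1-p)*0.000000] = 0.000000
  V(0,0) = exp(-r*dt) * [p*1.556953 + (1-p)*0.000000] = 0.932170


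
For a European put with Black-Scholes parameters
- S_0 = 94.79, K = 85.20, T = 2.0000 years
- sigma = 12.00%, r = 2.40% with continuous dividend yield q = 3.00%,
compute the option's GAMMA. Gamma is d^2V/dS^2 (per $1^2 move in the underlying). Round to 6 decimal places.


Answer: Gamma = 0.018998

Derivation:
d1 = 0.6426568538; d2 = 0.4729512263
phi(d1) = 0.3245088569; exp(-qT) = 0.9417645336; exp(-rT) = 0.9531337871
Gamma = exp(-qT) * phi(d1) / (S * sigma * sqrt(T)) = 0.9417645336 * 0.3245088569 / (94.7900 * 0.1200 * 1.4142135624) = 0.018998


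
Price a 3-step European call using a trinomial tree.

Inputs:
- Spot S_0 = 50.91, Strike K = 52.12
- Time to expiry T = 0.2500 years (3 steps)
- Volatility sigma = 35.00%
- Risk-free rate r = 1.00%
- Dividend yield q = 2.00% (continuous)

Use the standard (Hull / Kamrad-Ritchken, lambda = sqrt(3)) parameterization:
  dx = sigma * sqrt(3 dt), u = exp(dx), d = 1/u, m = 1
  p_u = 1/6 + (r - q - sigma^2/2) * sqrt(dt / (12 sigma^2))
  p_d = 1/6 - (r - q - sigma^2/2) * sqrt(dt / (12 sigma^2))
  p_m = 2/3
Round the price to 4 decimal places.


Answer: Price = V(0,0) = 2.8160

Derivation:
dt = T/N = 0.083333; dx = sigma*sqrt(3*dt) = 0.175000
u = exp(dx) = 1.191246; d = 1/u = 0.839457
p_u = 0.149702, p_m = 0.666667, p_d = 0.183631
Discount per step: exp(-r*dt) = 0.999167
Stock lattice S(k, j) with j the centered position index:
  k=0: S(0,+0) = 50.9100
  k=1: S(1,-1) = 42.7368; S(1,+0) = 50.9100; S(1,+1) = 60.6463
  k=2: S(2,-2) = 35.8757; S(2,-1) = 42.7368; S(2,+0) = 50.9100; S(2,+1) = 60.6463; S(2,+2) = 72.2447
  k=3: S(3,-3) = 30.1161; S(3,-2) = 35.8757; S(3,-1) = 42.7368; S(3,+0) = 50.9100; S(3,+1) = 60.6463; S(3,+2) = 72.2447; S(3,+3) = 86.0613
Terminal payoffs V(N, j) = max(S_T - K, 0):
  V(3,-3) = 0.000000; V(3,-2) = 0.000000; V(3,-1) = 0.000000; V(3,+0) = 0.000000; V(3,+1) = 8.526345; V(3,+2) = 20.124729; V(3,+3) = 33.941260
Backward induction: V(k, j) = exp(-r*dt) * [p_u * V(k+1, j+1) + p_m * V(k+1, j) + p_d * V(k+1, j-1)]
  V(2,-2) = exp(-r*dt) * [p_u*0.000000 + p_m*0.000000 + p_d*0.000000] = 0.000000
  V(2,-1) = exp(-r*dt) * [p_u*0.000000 + p_m*0.000000 + p_d*0.000000] = 0.000000
  V(2,+0) = exp(-r*dt) * [p_u*8.526345 + p_m*0.000000 + p_d*0.000000] = 1.275351
  V(2,+1) = exp(-r*dt) * [p_u*20.124729 + p_m*8.526345 + p_d*0.000000] = 8.689705
  V(2,+2) = exp(-r*dt) * [p_u*33.941260 + p_m*20.124729 + p_d*8.526345] = 20.046562
  V(1,-1) = exp(-r*dt) * [p_u*1.275351 + p_m*0.000000 + p_d*0.000000] = 0.190764
  V(1,+0) = exp(-r*dt) * [p_u*8.689705 + p_m*1.275351 + p_d*0.000000] = 2.149312
  V(1,+1) = exp(-r*dt) * [p_u*20.046562 + p_m*8.689705 + p_d*1.275351] = 9.020828
  V(0,+0) = exp(-r*dt) * [p_u*9.020828 + p_m*2.149312 + p_d*0.190764] = 2.815996


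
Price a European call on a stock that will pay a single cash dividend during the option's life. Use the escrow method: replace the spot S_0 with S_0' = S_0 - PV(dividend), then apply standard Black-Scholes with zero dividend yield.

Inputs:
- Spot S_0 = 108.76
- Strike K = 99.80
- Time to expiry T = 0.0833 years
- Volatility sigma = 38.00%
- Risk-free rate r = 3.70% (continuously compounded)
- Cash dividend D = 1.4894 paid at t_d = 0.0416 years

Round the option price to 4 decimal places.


Answer: Price = 9.4349

Derivation:
PV(D) = D * exp(-r * t_d) = 1.4894 * 0.99846198 = 1.48710928
S_0' = S_0 - PV(D) = 108.7600 - 1.48710928 = 107.27289072
d1 = (ln(S_0'/K) + (r + sigma^2/2)*T) / (sigma*sqrt(T)) = 0.74132149
d2 = d1 - sigma*sqrt(T) = 0.63164688
exp(-rT) = 0.99692264
N(d1) = 0.77075073; N(d2) = 0.73619118
C = S_0' * N(d1) - K * exp(-rT) * N(d2) = 107.27289072 * 0.77075073 - 99.8000 * 0.99692264 * 0.73619118 = 9.4349
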